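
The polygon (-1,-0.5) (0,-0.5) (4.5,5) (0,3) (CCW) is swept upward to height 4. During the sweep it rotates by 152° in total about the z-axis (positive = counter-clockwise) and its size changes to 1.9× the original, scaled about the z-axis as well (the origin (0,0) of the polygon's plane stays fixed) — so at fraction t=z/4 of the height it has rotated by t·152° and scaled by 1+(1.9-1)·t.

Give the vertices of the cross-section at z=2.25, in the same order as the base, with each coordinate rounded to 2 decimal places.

t = z/height = 2.25/4 = 0.5625
s = 1 + (scale-1)·z/height = 1 + (1.9-1)·2.25/4 = 1.506250
θ = twist·z/height = 152°·2.25/4 = 85.5000° = 1.492257 rad
cos θ = 0.078459, sin θ = 0.996917 (intermediates below are computed at full precision and shown rounded to 5 d.p.)
v1: (-1,-0.5) → rotate → (0.42000,-1.03615) → ×s → (0.63262,-1.56070) → (0.63,-1.56)
v2: (0,-0.5) → rotate → (0.49846,-0.03923) → ×s → (0.75080,-0.05909) → (0.75,-0.06)
v3: (4.5,5) → rotate → (-4.63152,4.87842) → ×s → (-6.97623,7.34813) → (-6.98,7.35)
v4: (0,3) → rotate → (-2.99075,0.23538) → ×s → (-4.50482,0.35454) → (-4.50,0.35)

Cross-section at z=2.25: (0.63,-1.56) (0.75,-0.06) (-6.98,7.35) (-4.50,0.35)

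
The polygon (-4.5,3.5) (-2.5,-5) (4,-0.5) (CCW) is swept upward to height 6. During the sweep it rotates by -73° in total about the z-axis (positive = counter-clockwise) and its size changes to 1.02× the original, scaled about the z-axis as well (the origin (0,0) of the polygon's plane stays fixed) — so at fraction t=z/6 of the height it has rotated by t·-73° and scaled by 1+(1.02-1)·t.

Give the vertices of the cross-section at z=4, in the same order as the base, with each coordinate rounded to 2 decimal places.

Cross-section at z=4: (-0.35,5.77) (-5.48,-1.44) (2.30,-3.38)

t = z/height = 4/6 = 0.666667
s = 1 + (scale-1)·z/height = 1 + (1.02-1)·4/6 = 1.013333
θ = twist·z/height = -73°·4/6 = -48.6667° = -0.849394 rad
cos θ = 0.660439, sin θ = -0.750880 (intermediates below are computed at full precision and shown rounded to 5 d.p.)
v1: (-4.5,3.5) → rotate → (-0.34389,5.69050) → ×s → (-0.34848,5.76637) → (-0.35,5.77)
v2: (-2.5,-5) → rotate → (-5.40550,-1.42499) → ×s → (-5.47757,-1.44399) → (-5.48,-1.44)
v3: (4,-0.5) → rotate → (2.26631,-3.33374) → ×s → (2.29653,-3.37819) → (2.30,-3.38)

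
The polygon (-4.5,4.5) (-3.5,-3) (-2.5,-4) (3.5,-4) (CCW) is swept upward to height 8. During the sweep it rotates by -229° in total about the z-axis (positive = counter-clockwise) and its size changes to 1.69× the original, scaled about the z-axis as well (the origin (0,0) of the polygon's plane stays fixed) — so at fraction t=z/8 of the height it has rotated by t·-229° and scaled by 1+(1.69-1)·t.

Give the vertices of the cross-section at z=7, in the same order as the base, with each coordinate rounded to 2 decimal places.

t = z/height = 7/8 = 0.875
s = 1 + (scale-1)·z/height = 1 + (1.69-1)·7/8 = 1.603750
θ = twist·z/height = -229°·7/8 = -200.3750° = -3.497203 rad
cos θ = -0.937434, sin θ = 0.348163 (intermediates below are computed at full precision and shown rounded to 5 d.p.)
v1: (-4.5,4.5) → rotate → (2.65172,-5.78519) → ×s → (4.25269,-9.27799) → (4.25,-9.28)
v2: (-3.5,-3) → rotate → (4.32551,1.59373) → ×s → (6.93703,2.55595) → (6.94,2.56)
v3: (-2.5,-4) → rotate → (3.73624,2.87933) → ×s → (5.99199,4.61772) → (5.99,4.62)
v4: (3.5,-4) → rotate → (-1.88837,4.96831) → ×s → (-3.02847,7.96792) → (-3.03,7.97)

Cross-section at z=7: (4.25,-9.28) (6.94,2.56) (5.99,4.62) (-3.03,7.97)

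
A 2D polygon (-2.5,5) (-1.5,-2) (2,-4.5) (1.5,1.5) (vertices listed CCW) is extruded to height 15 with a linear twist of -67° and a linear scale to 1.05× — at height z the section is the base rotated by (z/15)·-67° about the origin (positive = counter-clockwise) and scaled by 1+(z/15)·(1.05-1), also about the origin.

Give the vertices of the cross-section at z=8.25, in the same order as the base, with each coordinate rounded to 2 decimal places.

Cross-section at z=8.25: (1.03,5.65) (-2.47,-0.72) (-1.13,-4.93) (2.16,0.31)

t = z/height = 8.25/15 = 0.55
s = 1 + (scale-1)·z/height = 1 + (1.05-1)·8.25/15 = 1.027500
θ = twist·z/height = -67°·8.25/15 = -36.8500° = -0.643154 rad
cos θ = 0.800208, sin θ = -0.599722 (intermediates below are computed at full precision and shown rounded to 5 d.p.)
v1: (-2.5,5) → rotate → (0.99809,5.50035) → ×s → (1.02554,5.65161) → (1.03,5.65)
v2: (-1.5,-2) → rotate → (-2.39976,-0.70083) → ×s → (-2.46575,-0.72011) → (-2.47,-0.72)
v3: (2,-4.5) → rotate → (-1.09833,-4.80038) → ×s → (-1.12854,-4.93239) → (-1.13,-4.93)
v4: (1.5,1.5) → rotate → (2.09990,0.30073) → ×s → (2.15764,0.30900) → (2.16,0.31)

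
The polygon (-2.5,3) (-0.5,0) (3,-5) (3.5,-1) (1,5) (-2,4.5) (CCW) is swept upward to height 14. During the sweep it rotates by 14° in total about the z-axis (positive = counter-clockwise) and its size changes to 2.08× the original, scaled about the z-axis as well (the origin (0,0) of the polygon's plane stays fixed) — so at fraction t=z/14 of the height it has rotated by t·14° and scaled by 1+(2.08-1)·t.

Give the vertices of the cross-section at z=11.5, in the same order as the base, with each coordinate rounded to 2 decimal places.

t = z/height = 11.5/14 = 0.821429
s = 1 + (scale-1)·z/height = 1 + (2.08-1)·11.5/14 = 1.887143
θ = twist·z/height = 14°·11.5/14 = 11.5000° = 0.200713 rad
cos θ = 0.979925, sin θ = 0.199368 (intermediates below are computed at full precision and shown rounded to 5 d.p.)
v1: (-2.5,3) → rotate → (-3.04792,2.44135) → ×s → (-5.75185,4.60718) → (-5.75,4.61)
v2: (-0.5,0) → rotate → (-0.48996,-0.09968) → ×s → (-0.92463,-0.18812) → (-0.92,-0.19)
v3: (3,-5) → rotate → (3.93661,-4.30152) → ×s → (7.42895,-8.11758) → (7.43,-8.12)
v4: (3.5,-1) → rotate → (3.62910,-0.28214) → ×s → (6.84864,-0.53243) → (6.85,-0.53)
v5: (1,5) → rotate → (-0.01691,5.09899) → ×s → (-0.03192,9.62253) → (-0.03,9.62)
v6: (-2,4.5) → rotate → (-2.85701,4.01093) → ×s → (-5.39158,7.56919) → (-5.39,7.57)

Cross-section at z=11.5: (-5.75,4.61) (-0.92,-0.19) (7.43,-8.12) (6.85,-0.53) (-0.03,9.62) (-5.39,7.57)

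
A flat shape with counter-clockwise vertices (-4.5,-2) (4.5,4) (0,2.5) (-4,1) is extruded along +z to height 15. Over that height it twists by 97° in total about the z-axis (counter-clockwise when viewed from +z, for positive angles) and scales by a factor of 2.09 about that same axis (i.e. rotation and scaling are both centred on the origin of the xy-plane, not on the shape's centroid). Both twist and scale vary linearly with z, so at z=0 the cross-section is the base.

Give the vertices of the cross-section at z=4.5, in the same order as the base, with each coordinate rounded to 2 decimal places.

Cross-section at z=4.5: (-3.93,-5.22) (2.64,7.54) (-1.61,2.90) (-5.28,-1.42)

t = z/height = 4.5/15 = 0.3
s = 1 + (scale-1)·z/height = 1 + (2.09-1)·4.5/15 = 1.327000
θ = twist·z/height = 97°·4.5/15 = 29.1000° = 0.507891 rad
cos θ = 0.873772, sin θ = 0.486335 (intermediates below are computed at full precision and shown rounded to 5 d.p.)
v1: (-4.5,-2) → rotate → (-2.95930,-3.93605) → ×s → (-3.92700,-5.22314) → (-3.93,-5.22)
v2: (4.5,4) → rotate → (1.98663,5.68360) → ×s → (2.63626,7.54213) → (2.64,7.54)
v3: (0,2.5) → rotate → (-1.21584,2.18443) → ×s → (-1.61342,2.89874) → (-1.61,2.90)
v4: (-4,1) → rotate → (-3.98142,-1.07157) → ×s → (-5.28335,-1.42197) → (-5.28,-1.42)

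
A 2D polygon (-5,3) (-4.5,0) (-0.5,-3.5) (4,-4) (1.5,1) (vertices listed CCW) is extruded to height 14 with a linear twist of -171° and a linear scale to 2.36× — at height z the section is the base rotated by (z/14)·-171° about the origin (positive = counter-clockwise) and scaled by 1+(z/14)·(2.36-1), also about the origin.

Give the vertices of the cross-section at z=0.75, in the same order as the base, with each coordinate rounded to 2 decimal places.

Cross-section at z=0.75: (-4.78,4.03) (-4.77,0.77) (-1.13,-3.62) (3.55,-4.92) (1.76,0.80)

t = z/height = 0.75/14 = 0.0535714
s = 1 + (scale-1)·z/height = 1 + (2.36-1)·0.75/14 = 1.072857
θ = twist·z/height = -171°·0.75/14 = -9.1607° = -0.159885 rad
cos θ = 0.987246, sin θ = -0.159204 (intermediates below are computed at full precision and shown rounded to 5 d.p.)
v1: (-5,3) → rotate → (-4.45862,3.75776) → ×s → (-4.78346,4.03154) → (-4.78,4.03)
v2: (-4.5,0) → rotate → (-4.44261,0.71642) → ×s → (-4.76628,0.76862) → (-4.77,0.77)
v3: (-0.5,-3.5) → rotate → (-1.05084,-3.37576) → ×s → (-1.12740,-3.62171) → (-1.13,-3.62)
v4: (4,-4) → rotate → (3.31217,-4.58580) → ×s → (3.55348,-4.91991) → (3.55,-4.92)
v5: (1.5,1) → rotate → (1.64007,0.74844) → ×s → (1.75956,0.80297) → (1.76,0.80)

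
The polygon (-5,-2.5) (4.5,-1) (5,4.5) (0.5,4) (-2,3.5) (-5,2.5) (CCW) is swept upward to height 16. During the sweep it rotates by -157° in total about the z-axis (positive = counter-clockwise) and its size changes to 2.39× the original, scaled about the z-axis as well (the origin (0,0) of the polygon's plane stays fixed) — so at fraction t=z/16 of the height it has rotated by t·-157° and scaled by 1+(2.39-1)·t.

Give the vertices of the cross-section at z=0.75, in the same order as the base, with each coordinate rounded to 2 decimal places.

Cross-section at z=0.75: (-5.62,-1.96) (4.62,-1.67) (5.90,4.07) (1.07,4.16) (-1.64,3.97) (-4.94,3.32)

t = z/height = 0.75/16 = 0.046875
s = 1 + (scale-1)·z/height = 1 + (2.39-1)·0.75/16 = 1.065156
θ = twist·z/height = -157°·0.75/16 = -7.3594° = -0.128445 rad
cos θ = 0.991762, sin θ = -0.128092 (intermediates below are computed at full precision and shown rounded to 5 d.p.)
v1: (-5,-2.5) → rotate → (-5.27904,-1.83894) → ×s → (-5.62300,-1.95876) → (-5.62,-1.96)
v2: (4.5,-1) → rotate → (4.33484,-1.56818) → ×s → (4.61728,-1.67035) → (4.62,-1.67)
v3: (5,4.5) → rotate → (5.53523,3.82247) → ×s → (5.89588,4.07153) → (5.90,4.07)
v4: (0.5,4) → rotate → (1.00825,3.90300) → ×s → (1.07394,4.15731) → (1.07,4.16)
v5: (-2,3.5) → rotate → (-1.53520,3.72735) → ×s → (-1.63523,3.97021) → (-1.64,3.97)
v6: (-5,2.5) → rotate → (-4.63858,3.11987) → ×s → (-4.94081,3.32315) → (-4.94,3.32)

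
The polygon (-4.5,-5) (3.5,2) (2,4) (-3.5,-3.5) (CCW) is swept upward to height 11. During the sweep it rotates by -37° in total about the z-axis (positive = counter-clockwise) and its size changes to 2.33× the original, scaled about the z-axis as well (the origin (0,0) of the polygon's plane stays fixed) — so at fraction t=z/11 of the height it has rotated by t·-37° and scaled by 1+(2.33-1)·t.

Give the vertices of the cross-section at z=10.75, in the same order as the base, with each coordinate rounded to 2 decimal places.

Cross-section at z=10.75: (-15.14,-3.18) (9.21,-1.04) (9.14,4.71) (-11.25,-1.75)

t = z/height = 10.75/11 = 0.977273
s = 1 + (scale-1)·z/height = 1 + (2.33-1)·10.75/11 = 2.299773
θ = twist·z/height = -37°·10.75/11 = -36.1591° = -0.631095 rad
cos θ = 0.807382, sin θ = -0.590029 (intermediates below are computed at full precision and shown rounded to 5 d.p.)
v1: (-4.5,-5) → rotate → (-6.58336,-1.38178) → ×s → (-15.14024,-3.17777) → (-15.14,-3.18)
v2: (3.5,2) → rotate → (4.00589,-0.45034) → ×s → (9.21265,-1.03568) → (9.21,-1.04)
v3: (2,4) → rotate → (3.97488,2.04947) → ×s → (9.14132,4.71331) → (9.14,4.71)
v4: (-3.5,-3.5) → rotate → (-4.89094,-0.76073) → ×s → (-11.24805,-1.74951) → (-11.25,-1.75)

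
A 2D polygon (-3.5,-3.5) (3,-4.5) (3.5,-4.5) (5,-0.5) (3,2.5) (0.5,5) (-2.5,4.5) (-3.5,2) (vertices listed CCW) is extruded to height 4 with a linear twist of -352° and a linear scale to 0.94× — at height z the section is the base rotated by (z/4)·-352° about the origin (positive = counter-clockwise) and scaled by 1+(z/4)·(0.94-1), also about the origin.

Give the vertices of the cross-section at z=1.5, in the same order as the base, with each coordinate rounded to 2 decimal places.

Cross-section at z=1.5: (-0.25,4.83) (-5.23,0.76) (-5.56,0.40) (-3.63,-3.31) (-0.15,-3.81) (3.31,-3.63) (4.90,-1.13) (3.74,1.23)

t = z/height = 1.5/4 = 0.375
s = 1 + (scale-1)·z/height = 1 + (0.94-1)·1.5/4 = 0.977500
θ = twist·z/height = -352°·1.5/4 = -132.0000° = -2.303835 rad
cos θ = -0.669131, sin θ = -0.743145 (intermediates below are computed at full precision and shown rounded to 5 d.p.)
v1: (-3.5,-3.5) → rotate → (-0.25905,4.94296) → ×s → (-0.25322,4.83175) → (-0.25,4.83)
v2: (3,-4.5) → rotate → (-5.35154,0.78165) → ×s → (-5.23113,0.76407) → (-5.23,0.76)
v3: (3.5,-4.5) → rotate → (-5.68611,0.41008) → ×s → (-5.55817,0.40085) → (-5.56,0.40)
v4: (5,-0.5) → rotate → (-3.71723,-3.38116) → ×s → (-3.63359,-3.30508) → (-3.63,-3.31)
v5: (3,2.5) → rotate → (-0.14953,-3.90226) → ×s → (-0.14617,-3.81446) → (-0.15,-3.81)
v6: (0.5,5) → rotate → (3.38116,-3.71723) → ×s → (3.30508,-3.63359) → (3.31,-3.63)
v7: (-2.5,4.5) → rotate → (5.01698,-1.15323) → ×s → (4.90410,-1.12728) → (4.90,-1.13)
v8: (-3.5,2) → rotate → (3.82825,1.26275) → ×s → (3.74211,1.23433) → (3.74,1.23)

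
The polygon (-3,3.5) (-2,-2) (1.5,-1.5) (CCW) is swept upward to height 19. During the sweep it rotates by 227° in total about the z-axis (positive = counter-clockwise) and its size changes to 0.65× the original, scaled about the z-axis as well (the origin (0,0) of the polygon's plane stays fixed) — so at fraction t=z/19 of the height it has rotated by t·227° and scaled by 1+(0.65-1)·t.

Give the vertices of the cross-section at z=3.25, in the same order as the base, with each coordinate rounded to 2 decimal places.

Cross-section at z=3.25: (-4.26,0.79) (-0.29,-2.64) (1.98,-0.21)

t = z/height = 3.25/19 = 0.171053
s = 1 + (scale-1)·z/height = 1 + (0.65-1)·3.25/19 = 0.940132
θ = twist·z/height = 227°·3.25/19 = 38.8289° = 0.677693 rad
cos θ = 0.779021, sin θ = 0.626997 (intermediates below are computed at full precision and shown rounded to 5 d.p.)
v1: (-3,3.5) → rotate → (-4.53156,0.84558) → ×s → (-4.26026,0.79496) → (-4.26,0.79)
v2: (-2,-2) → rotate → (-0.30405,-2.81204) → ×s → (-0.28584,-2.64369) → (-0.29,-2.64)
v3: (1.5,-1.5) → rotate → (2.10903,-0.22804) → ×s → (1.98276,-0.21438) → (1.98,-0.21)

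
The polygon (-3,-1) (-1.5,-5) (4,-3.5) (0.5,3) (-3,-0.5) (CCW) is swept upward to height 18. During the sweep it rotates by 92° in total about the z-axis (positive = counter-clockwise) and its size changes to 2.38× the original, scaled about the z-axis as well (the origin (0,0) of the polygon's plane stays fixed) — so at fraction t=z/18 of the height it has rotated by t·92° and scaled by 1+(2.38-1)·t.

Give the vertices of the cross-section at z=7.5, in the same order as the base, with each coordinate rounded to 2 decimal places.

Cross-section at z=7.5: (-2.73,-4.17) (3.03,-7.64) (8.36,-0.42) (-2.31,4.19) (-3.22,-3.55)

t = z/height = 7.5/18 = 0.416667
s = 1 + (scale-1)·z/height = 1 + (2.38-1)·7.5/18 = 1.575000
θ = twist·z/height = 92°·7.5/18 = 38.3333° = 0.669043 rad
cos θ = 0.784416, sin θ = 0.620235 (intermediates below are computed at full precision and shown rounded to 5 d.p.)
v1: (-3,-1) → rotate → (-1.73301,-2.64512) → ×s → (-2.72949,-4.16607) → (-2.73,-4.17)
v2: (-1.5,-5) → rotate → (1.92455,-4.85243) → ×s → (3.03117,-7.64258) → (3.03,-7.64)
v3: (4,-3.5) → rotate → (5.30849,-0.26451) → ×s → (8.36087,-0.41661) → (8.36,-0.42)
v4: (0.5,3) → rotate → (-1.46850,2.66336) → ×s → (-2.31289,4.19480) → (-2.31,4.19)
v5: (-3,-0.5) → rotate → (-2.04313,-2.25291) → ×s → (-3.21793,-3.54834) → (-3.22,-3.55)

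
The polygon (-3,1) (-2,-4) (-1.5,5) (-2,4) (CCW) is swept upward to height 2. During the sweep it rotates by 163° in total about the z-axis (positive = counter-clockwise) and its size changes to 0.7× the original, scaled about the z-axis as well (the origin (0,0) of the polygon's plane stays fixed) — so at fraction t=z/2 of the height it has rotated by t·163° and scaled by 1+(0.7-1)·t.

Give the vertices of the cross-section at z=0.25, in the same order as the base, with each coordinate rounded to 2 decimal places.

Cross-section at z=0.25: (-3.04,-0.10) (-0.46,-4.28) (-3.03,4.01) (-3.14,2.94)

t = z/height = 0.25/2 = 0.125
s = 1 + (scale-1)·z/height = 1 + (0.7-1)·0.25/2 = 0.962500
θ = twist·z/height = 163°·0.25/2 = 20.3750° = 0.355611 rad
cos θ = 0.937434, sin θ = 0.348163 (intermediates below are computed at full precision and shown rounded to 5 d.p.)
v1: (-3,1) → rotate → (-3.16047,-0.10706) → ×s → (-3.04195,-0.10304) → (-3.04,-0.10)
v2: (-2,-4) → rotate → (-0.48222,-4.44606) → ×s → (-0.46413,-4.27933) → (-0.46,-4.28)
v3: (-1.5,5) → rotate → (-3.14697,4.16493) → ×s → (-3.02895,4.00874) → (-3.03,4.01)
v4: (-2,4) → rotate → (-3.26752,3.05341) → ×s → (-3.14499,2.93891) → (-3.14,2.94)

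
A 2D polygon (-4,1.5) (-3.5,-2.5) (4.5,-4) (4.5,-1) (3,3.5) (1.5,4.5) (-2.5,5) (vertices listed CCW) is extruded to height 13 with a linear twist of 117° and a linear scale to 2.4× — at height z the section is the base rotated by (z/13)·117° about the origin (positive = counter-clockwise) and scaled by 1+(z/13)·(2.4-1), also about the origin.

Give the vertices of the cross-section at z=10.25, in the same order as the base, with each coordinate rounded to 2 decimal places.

Cross-section at z=10.25: (-2.82,-8.53) (5.54,-7.15) (8.04,9.79) (1.73,9.54) (-7.61,6.02) (-9.58,2.78) (-10.30,-5.67)

t = z/height = 10.25/13 = 0.788462
s = 1 + (scale-1)·z/height = 1 + (2.4-1)·10.25/13 = 2.103846
θ = twist·z/height = 117°·10.25/13 = 92.2500° = 1.610066 rad
cos θ = -0.039260, sin θ = 0.999229 (intermediates below are computed at full precision and shown rounded to 5 d.p.)
v1: (-4,1.5) → rotate → (-1.34180,-4.05581) → ×s → (-2.82295,-8.53279) → (-2.82,-8.53)
v2: (-3.5,-2.5) → rotate → (2.63548,-3.39915) → ×s → (5.54465,-7.15129) → (5.54,-7.15)
v3: (4.5,-4) → rotate → (3.82025,4.65357) → ×s → (8.03721,9.79040) → (8.04,9.79)
v4: (4.5,-1) → rotate → (0.82256,4.53579) → ×s → (1.73054,9.54261) → (1.73,9.54)
v5: (3,3.5) → rotate → (-3.61508,2.86028) → ×s → (-7.60557,6.01758) → (-7.61,6.02)
v6: (1.5,4.5) → rotate → (-4.55542,1.32217) → ×s → (-9.58390,2.78165) → (-9.58,2.78)
v7: (-2.5,5) → rotate → (-4.89800,-2.69437) → ×s → (-10.30463,-5.66854) → (-10.30,-5.67)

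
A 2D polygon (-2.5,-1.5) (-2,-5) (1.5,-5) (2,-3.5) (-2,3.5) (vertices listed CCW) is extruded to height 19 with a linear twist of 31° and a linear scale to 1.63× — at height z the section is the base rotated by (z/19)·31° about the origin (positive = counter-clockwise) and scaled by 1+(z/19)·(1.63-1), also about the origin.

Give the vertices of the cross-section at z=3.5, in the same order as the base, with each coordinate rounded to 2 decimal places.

Cross-section at z=3.5: (-2.61,-1.94) (-1.67,-5.77) (2.22,-5.39) (2.61,-3.66) (-2.61,3.66)

t = z/height = 3.5/19 = 0.184211
s = 1 + (scale-1)·z/height = 1 + (1.63-1)·3.5/19 = 1.116053
θ = twist·z/height = 31°·3.5/19 = 5.7105° = 0.099667 rad
cos θ = 0.995037, sin θ = 0.099503 (intermediates below are computed at full precision and shown rounded to 5 d.p.)
v1: (-2.5,-1.5) → rotate → (-2.33834,-1.74131) → ×s → (-2.60971,-1.94340) → (-2.61,-1.94)
v2: (-2,-5) → rotate → (-1.49256,-5.17419) → ×s → (-1.66578,-5.77467) → (-1.67,-5.77)
v3: (1.5,-5) → rotate → (1.99007,-4.82593) → ×s → (2.22102,-5.38599) → (2.22,-5.39)
v4: (2,-3.5) → rotate → (2.33833,-3.28363) → ×s → (2.60970,-3.66470) → (2.61,-3.66)
v5: (-2,3.5) → rotate → (-2.33833,3.28363) → ×s → (-2.60970,3.66470) → (-2.61,3.66)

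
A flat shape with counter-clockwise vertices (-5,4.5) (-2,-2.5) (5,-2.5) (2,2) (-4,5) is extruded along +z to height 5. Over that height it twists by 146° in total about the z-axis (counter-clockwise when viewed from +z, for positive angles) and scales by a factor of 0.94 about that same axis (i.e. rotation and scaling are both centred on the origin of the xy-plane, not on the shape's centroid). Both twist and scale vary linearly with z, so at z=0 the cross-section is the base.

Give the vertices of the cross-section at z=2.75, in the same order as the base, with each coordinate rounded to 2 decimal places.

Cross-section at z=2.75: (-5.10,-4.03) (2.06,-2.31) (3.20,4.36) (-1.58,2.23) (-5.42,-3.00)

t = z/height = 2.75/5 = 0.55
s = 1 + (scale-1)·z/height = 1 + (0.94-1)·2.75/5 = 0.967000
θ = twist·z/height = 146°·2.75/5 = 80.3000° = 1.401499 rad
cos θ = 0.168489, sin θ = 0.985703 (intermediates below are computed at full precision and shown rounded to 5 d.p.)
v1: (-5,4.5) → rotate → (-5.27811,-4.17032) → ×s → (-5.10393,-4.03269) → (-5.10,-4.03)
v2: (-2,-2.5) → rotate → (2.12728,-2.39263) → ×s → (2.05708,-2.31367) → (2.06,-2.31)
v3: (5,-2.5) → rotate → (3.30671,4.50729) → ×s → (3.19758,4.35855) → (3.20,4.36)
v4: (2,2) → rotate → (-1.63443,2.30839) → ×s → (-1.58049,2.23221) → (-1.58,2.23)
v5: (-4,5) → rotate → (-5.60247,-3.10037) → ×s → (-5.41759,-2.99805) → (-5.42,-3.00)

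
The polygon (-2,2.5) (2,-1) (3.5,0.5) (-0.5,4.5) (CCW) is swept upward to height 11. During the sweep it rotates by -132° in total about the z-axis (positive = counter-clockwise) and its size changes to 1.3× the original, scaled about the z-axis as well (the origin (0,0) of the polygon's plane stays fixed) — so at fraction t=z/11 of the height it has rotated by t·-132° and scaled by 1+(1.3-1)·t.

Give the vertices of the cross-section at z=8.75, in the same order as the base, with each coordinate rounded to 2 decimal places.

Cross-section at z=8.75: (3.63,1.59) (-1.84,-2.07) (-0.52,-4.35) (5.54,-0.84)

t = z/height = 8.75/11 = 0.795455
s = 1 + (scale-1)·z/height = 1 + (1.3-1)·8.75/11 = 1.238636
θ = twist·z/height = -132°·8.75/11 = -105.0000° = -1.832596 rad
cos θ = -0.258819, sin θ = -0.965926 (intermediates below are computed at full precision and shown rounded to 5 d.p.)
v1: (-2,2.5) → rotate → (2.93245,1.28480) → ×s → (3.63224,1.59141) → (3.63,1.59)
v2: (2,-1) → rotate → (-1.48356,-1.67303) → ×s → (-1.83760,-2.07228) → (-1.84,-2.07)
v3: (3.5,0.5) → rotate → (-0.42290,-3.51015) → ×s → (-0.52382,-4.34780) → (-0.52,-4.35)
v4: (-0.5,4.5) → rotate → (4.47608,-0.68172) → ×s → (5.54423,-0.84441) → (5.54,-0.84)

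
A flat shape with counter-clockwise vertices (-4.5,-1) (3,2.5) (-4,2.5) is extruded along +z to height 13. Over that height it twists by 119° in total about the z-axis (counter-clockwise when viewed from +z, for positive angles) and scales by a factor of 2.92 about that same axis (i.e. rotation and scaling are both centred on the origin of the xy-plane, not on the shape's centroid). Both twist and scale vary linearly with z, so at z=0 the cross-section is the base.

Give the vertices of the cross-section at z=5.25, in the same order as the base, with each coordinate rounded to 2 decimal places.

Cross-section at z=5.25: (-4.02,-7.13) (0.26,6.93) (-8.05,-2.32)

t = z/height = 5.25/13 = 0.403846
s = 1 + (scale-1)·z/height = 1 + (2.92-1)·5.25/13 = 1.775385
θ = twist·z/height = 119°·5.25/13 = 48.0577° = 0.838765 rad
cos θ = 0.668382, sin θ = 0.743818 (intermediates below are computed at full precision and shown rounded to 5 d.p.)
v1: (-4.5,-1) → rotate → (-2.26390,-4.01556) → ×s → (-4.01929,-7.12917) → (-4.02,-7.13)
v2: (3,2.5) → rotate → (0.14560,3.90241) → ×s → (0.25850,6.92828) → (0.26,6.93)
v3: (-4,2.5) → rotate → (-4.53307,-1.30432) → ×s → (-8.04795,-2.31567) → (-8.05,-2.32)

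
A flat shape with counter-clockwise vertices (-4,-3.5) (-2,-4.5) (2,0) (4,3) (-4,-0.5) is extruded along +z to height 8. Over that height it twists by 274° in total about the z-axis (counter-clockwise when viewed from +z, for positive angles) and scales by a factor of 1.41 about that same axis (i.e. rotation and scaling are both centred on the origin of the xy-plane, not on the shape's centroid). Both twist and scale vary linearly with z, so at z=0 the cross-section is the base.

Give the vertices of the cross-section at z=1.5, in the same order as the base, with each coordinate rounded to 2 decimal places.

Cross-section at z=1.5: (0.26,-5.72) (2.44,-4.71) (1.34,1.68) (0.16,5.38) (-2.27,-3.70)

t = z/height = 1.5/8 = 0.1875
s = 1 + (scale-1)·z/height = 1 + (1.41-1)·1.5/8 = 1.076875
θ = twist·z/height = 274°·1.5/8 = 51.3750° = 0.896663 rad
cos θ = 0.624221, sin θ = 0.781248 (intermediates below are computed at full precision and shown rounded to 5 d.p.)
v1: (-4,-3.5) → rotate → (0.23749,-5.30976) → ×s → (0.25574,-5.71795) → (0.26,-5.72)
v2: (-2,-4.5) → rotate → (2.26718,-4.37149) → ×s → (2.44146,-4.70755) → (2.44,-4.71)
v3: (2,0) → rotate → (1.24844,1.56250) → ×s → (1.34441,1.68261) → (1.34,1.68)
v4: (4,3) → rotate → (0.15314,4.99765) → ×s → (0.16491,5.38185) → (0.16,5.38)
v5: (-4,-0.5) → rotate → (-2.10626,-3.43710) → ×s → (-2.26818,-3.70133) → (-2.27,-3.70)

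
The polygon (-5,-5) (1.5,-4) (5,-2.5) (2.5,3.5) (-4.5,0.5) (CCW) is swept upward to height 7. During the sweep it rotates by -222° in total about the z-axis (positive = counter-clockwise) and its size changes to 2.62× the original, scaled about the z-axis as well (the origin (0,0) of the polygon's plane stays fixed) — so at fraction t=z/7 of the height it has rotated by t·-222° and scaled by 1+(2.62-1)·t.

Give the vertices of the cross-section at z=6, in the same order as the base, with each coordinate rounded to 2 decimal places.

t = z/height = 6/7 = 0.857143
s = 1 + (scale-1)·z/height = 1 + (2.62-1)·6/7 = 2.388571
θ = twist·z/height = -222°·6/7 = -190.2857° = -3.321112 rad
cos θ = -0.983930, sin θ = 0.178557 (intermediates below are computed at full precision and shown rounded to 5 d.p.)
v1: (-5,-5) → rotate → (5.81243,4.02686) → ×s → (13.88341,9.61845) → (13.88,9.62)
v2: (1.5,-4) → rotate → (-0.76167,4.20355) → ×s → (-1.81930,10.04049) → (-1.82,10.04)
v3: (5,-2.5) → rotate → (-4.47326,3.35261) → ×s → (-10.68469,8.00794) → (-10.68,8.01)
v4: (2.5,3.5) → rotate → (-3.08477,-2.99736) → ×s → (-7.36820,-7.15941) → (-7.37,-7.16)
v5: (-4.5,0.5) → rotate → (4.33840,-1.29547) → ×s → (10.36259,-3.09432) → (10.36,-3.09)

Cross-section at z=6: (13.88,9.62) (-1.82,10.04) (-10.68,8.01) (-7.37,-7.16) (10.36,-3.09)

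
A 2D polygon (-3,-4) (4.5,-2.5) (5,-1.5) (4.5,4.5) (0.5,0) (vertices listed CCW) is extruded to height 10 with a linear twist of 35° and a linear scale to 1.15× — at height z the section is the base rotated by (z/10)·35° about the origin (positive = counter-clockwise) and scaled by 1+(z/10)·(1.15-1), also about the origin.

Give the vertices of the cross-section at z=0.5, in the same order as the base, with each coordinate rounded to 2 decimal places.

Cross-section at z=0.5: (-2.90,-4.12) (4.61,-2.38) (5.08,-1.36) (4.39,4.67) (0.50,0.02)

t = z/height = 0.5/10 = 0.05
s = 1 + (scale-1)·z/height = 1 + (1.15-1)·0.5/10 = 1.007500
θ = twist·z/height = 35°·0.5/10 = 1.7500° = 0.030543 rad
cos θ = 0.999534, sin θ = 0.030539 (intermediates below are computed at full precision and shown rounded to 5 d.p.)
v1: (-3,-4) → rotate → (-2.87645,-4.08975) → ×s → (-2.89802,-4.12042) → (-2.90,-4.12)
v2: (4.5,-2.5) → rotate → (4.57425,-2.36141) → ×s → (4.60855,-2.37912) → (4.61,-2.38)
v3: (5,-1.5) → rotate → (5.04348,-1.34661) → ×s → (5.08130,-1.35671) → (5.08,-1.36)
v4: (4.5,4.5) → rotate → (4.36048,4.63532) → ×s → (4.39318,4.67009) → (4.39,4.67)
v5: (0.5,0) → rotate → (0.49977,0.01527) → ×s → (0.50352,0.01538) → (0.50,0.02)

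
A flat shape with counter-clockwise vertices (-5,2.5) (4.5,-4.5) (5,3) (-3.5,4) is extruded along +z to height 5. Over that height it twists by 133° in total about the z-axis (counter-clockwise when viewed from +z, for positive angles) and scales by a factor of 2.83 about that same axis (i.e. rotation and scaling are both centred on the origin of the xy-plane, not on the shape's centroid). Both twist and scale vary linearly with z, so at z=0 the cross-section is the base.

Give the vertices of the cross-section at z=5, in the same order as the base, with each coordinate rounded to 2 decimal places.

t = z/height = 5/5 = 1
s = 1 + (scale-1)·z/height = 1 + (2.83-1)·5/5 = 2.830000
θ = twist·z/height = 133°·5/5 = 133.0000° = 2.321288 rad
cos θ = -0.681998, sin θ = 0.731354 (intermediates below are computed at full precision and shown rounded to 5 d.p.)
v1: (-5,2.5) → rotate → (1.58161,-5.36176) → ×s → (4.47595,-15.17379) → (4.48,-15.17)
v2: (4.5,-4.5) → rotate → (0.22210,6.36008) → ×s → (0.62854,17.99904) → (0.63,18.00)
v3: (5,3) → rotate → (-5.60405,1.61077) → ×s → (-15.85947,4.55849) → (-15.86,4.56)
v4: (-3.5,4) → rotate → (-0.53842,-5.28773) → ×s → (-1.52373,-14.96428) → (-1.52,-14.96)

Cross-section at z=5: (4.48,-15.17) (0.63,18.00) (-15.86,4.56) (-1.52,-14.96)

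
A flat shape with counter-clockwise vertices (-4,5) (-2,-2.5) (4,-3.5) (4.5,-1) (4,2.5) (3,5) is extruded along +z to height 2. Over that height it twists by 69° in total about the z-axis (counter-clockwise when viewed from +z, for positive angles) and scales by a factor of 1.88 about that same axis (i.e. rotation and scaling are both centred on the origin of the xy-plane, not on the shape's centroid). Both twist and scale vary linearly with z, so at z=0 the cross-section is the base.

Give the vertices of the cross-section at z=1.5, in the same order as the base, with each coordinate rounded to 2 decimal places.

Cross-section at z=1.5: (-10.63,-0.08) (1.20,-5.18) (8.67,1.62) (5.93,4.84) (0.85,7.78) (-3.44,9.05)

t = z/height = 1.5/2 = 0.75
s = 1 + (scale-1)·z/height = 1 + (1.88-1)·1.5/2 = 1.660000
θ = twist·z/height = 69°·1.5/2 = 51.7500° = 0.903208 rad
cos θ = 0.619094, sin θ = 0.785317 (intermediates below are computed at full precision and shown rounded to 5 d.p.)
v1: (-4,5) → rotate → (-6.40296,-0.04580) → ×s → (-10.62891,-0.07602) → (-10.63,-0.08)
v2: (-2,-2.5) → rotate → (0.72510,-3.11837) → ×s → (1.20367,-5.17649) → (1.20,-5.18)
v3: (4,-3.5) → rotate → (5.22499,0.97444) → ×s → (8.67348,1.61757) → (8.67,1.62)
v4: (4.5,-1) → rotate → (3.57124,2.91483) → ×s → (5.92826,4.83862) → (5.93,4.84)
v5: (4,2.5) → rotate → (0.51308,4.68900) → ×s → (0.85172,7.78374) → (0.85,7.78)
v6: (3,5) → rotate → (-2.06930,5.45142) → ×s → (-3.43504,9.04936) → (-3.44,9.05)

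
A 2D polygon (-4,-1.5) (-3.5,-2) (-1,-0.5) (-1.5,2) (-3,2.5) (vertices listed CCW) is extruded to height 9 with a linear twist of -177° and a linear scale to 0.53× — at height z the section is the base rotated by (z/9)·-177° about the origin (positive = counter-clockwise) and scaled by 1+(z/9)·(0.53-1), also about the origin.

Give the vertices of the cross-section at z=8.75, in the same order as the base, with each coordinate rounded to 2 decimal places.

Cross-section at z=8.75: (2.04,1.11) (1.73,1.34) (0.50,0.34) (0.96,-0.96) (1.80,-1.12)

t = z/height = 8.75/9 = 0.972222
s = 1 + (scale-1)·z/height = 1 + (0.53-1)·8.75/9 = 0.543056
θ = twist·z/height = -177°·8.75/9 = -172.0833° = -3.003421 rad
cos θ = -0.990469, sin θ = -0.137733 (intermediates below are computed at full precision and shown rounded to 5 d.p.)
v1: (-4,-1.5) → rotate → (3.75528,2.03663) → ×s → (2.03932,1.10601) → (2.04,1.11)
v2: (-3.5,-2) → rotate → (3.19118,2.46300) → ×s → (1.73299,1.33755) → (1.73,1.34)
v3: (-1,-0.5) → rotate → (0.92160,0.63297) → ×s → (0.50048,0.34374) → (0.50,0.34)
v4: (-1.5,2) → rotate → (1.76117,-1.77434) → ×s → (0.95641,-0.96357) → (0.96,-0.96)
v5: (-3,2.5) → rotate → (3.31574,-2.06298) → ×s → (1.80063,-1.12031) → (1.80,-1.12)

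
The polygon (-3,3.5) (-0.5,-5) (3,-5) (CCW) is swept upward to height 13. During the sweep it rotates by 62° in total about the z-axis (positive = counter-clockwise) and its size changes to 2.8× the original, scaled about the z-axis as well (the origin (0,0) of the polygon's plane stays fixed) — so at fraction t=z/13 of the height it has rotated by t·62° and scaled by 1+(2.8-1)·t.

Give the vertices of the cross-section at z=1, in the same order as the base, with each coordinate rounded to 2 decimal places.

Cross-section at z=1: (-3.73,3.69) (-0.09,-5.72) (3.88,-5.39)

t = z/height = 1/13 = 0.0769231
s = 1 + (scale-1)·z/height = 1 + (2.8-1)·1/13 = 1.138462
θ = twist·z/height = 62°·1/13 = 4.7692° = 0.083239 rad
cos θ = 0.996538, sin θ = 0.083143 (intermediates below are computed at full precision and shown rounded to 5 d.p.)
v1: (-3,3.5) → rotate → (-3.28061,3.23845) → ×s → (-3.73485,3.68685) → (-3.73,3.69)
v2: (-0.5,-5) → rotate → (-0.08256,-5.02426) → ×s → (-0.09399,-5.71993) → (-0.09,-5.72)
v3: (3,-5) → rotate → (3.40533,-4.73326) → ×s → (3.87683,-5.38863) → (3.88,-5.39)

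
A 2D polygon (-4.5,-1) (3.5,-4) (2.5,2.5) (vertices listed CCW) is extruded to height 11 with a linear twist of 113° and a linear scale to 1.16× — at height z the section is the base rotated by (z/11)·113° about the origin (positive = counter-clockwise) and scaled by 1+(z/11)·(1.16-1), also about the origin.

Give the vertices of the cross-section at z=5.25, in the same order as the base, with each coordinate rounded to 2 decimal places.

Cross-section at z=5.25: (-1.98,-4.55) (5.70,0.51) (-0.59,3.76)

t = z/height = 5.25/11 = 0.477273
s = 1 + (scale-1)·z/height = 1 + (1.16-1)·5.25/11 = 1.076364
θ = twist·z/height = 113°·5.25/11 = 53.9318° = 0.941288 rad
cos θ = 0.588748, sin θ = 0.808317 (intermediates below are computed at full precision and shown rounded to 5 d.p.)
v1: (-4.5,-1) → rotate → (-1.84105,-4.22617) → ×s → (-1.98164,-4.54890) → (-1.98,-4.55)
v2: (3.5,-4) → rotate → (5.29388,0.47412) → ×s → (5.69814,0.51032) → (5.70,0.51)
v3: (2.5,2.5) → rotate → (-0.54892,3.49266) → ×s → (-0.59084,3.75937) → (-0.59,3.76)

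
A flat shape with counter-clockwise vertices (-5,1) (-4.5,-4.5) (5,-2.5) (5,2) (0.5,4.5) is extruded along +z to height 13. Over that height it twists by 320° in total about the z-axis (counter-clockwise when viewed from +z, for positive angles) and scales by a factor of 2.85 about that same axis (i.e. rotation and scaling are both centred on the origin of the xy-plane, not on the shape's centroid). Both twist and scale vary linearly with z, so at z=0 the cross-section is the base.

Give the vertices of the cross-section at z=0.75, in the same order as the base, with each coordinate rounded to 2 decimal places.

t = z/height = 0.75/13 = 0.0576923
s = 1 + (scale-1)·z/height = 1 + (2.85-1)·0.75/13 = 1.106731
θ = twist·z/height = 320°·0.75/13 = 18.4615° = 0.322215 rad
cos θ = 0.948536, sin θ = 0.316668 (intermediates below are computed at full precision and shown rounded to 5 d.p.)
v1: (-5,1) → rotate → (-5.05935,-0.63480) → ×s → (-5.59934,-0.70256) → (-5.60,-0.70)
v2: (-4.5,-4.5) → rotate → (-2.84341,-5.69342) → ×s → (-3.14689,-6.30108) → (-3.15,-6.30)
v3: (5,-2.5) → rotate → (5.53435,-0.78800) → ×s → (6.12504,-0.87211) → (6.13,-0.87)
v4: (5,2) → rotate → (4.10935,3.48041) → ×s → (4.54794,3.85188) → (4.55,3.85)
v5: (0.5,4.5) → rotate → (-0.95074,4.42675) → ×s → (-1.05221,4.89922) → (-1.05,4.90)

Cross-section at z=0.75: (-5.60,-0.70) (-3.15,-6.30) (6.13,-0.87) (4.55,3.85) (-1.05,4.90)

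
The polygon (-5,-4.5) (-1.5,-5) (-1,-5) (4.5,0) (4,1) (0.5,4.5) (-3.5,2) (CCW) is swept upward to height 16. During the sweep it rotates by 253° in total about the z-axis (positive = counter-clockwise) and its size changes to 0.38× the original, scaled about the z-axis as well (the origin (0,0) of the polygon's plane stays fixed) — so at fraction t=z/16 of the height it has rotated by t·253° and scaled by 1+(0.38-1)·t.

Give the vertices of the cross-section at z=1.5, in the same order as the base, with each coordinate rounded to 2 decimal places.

Cross-section at z=1.5: (-2.61,-5.77) (0.60,-4.88) (1.03,-4.69) (3.88,1.70) (3.07,2.38) (-1.27,4.07) (-3.78,0.40)

t = z/height = 1.5/16 = 0.09375
s = 1 + (scale-1)·z/height = 1 + (0.38-1)·1.5/16 = 0.941875
θ = twist·z/height = 253°·1.5/16 = 23.7188° = 0.413970 rad
cos θ = 0.915531, sin θ = 0.402247 (intermediates below are computed at full precision and shown rounded to 5 d.p.)
v1: (-5,-4.5) → rotate → (-2.76754,-6.13113) → ×s → (-2.60668,-5.77475) → (-2.61,-5.77)
v2: (-1.5,-5) → rotate → (0.63794,-5.18103) → ×s → (0.60086,-4.87988) → (0.60,-4.88)
v3: (-1,-5) → rotate → (1.09571,-4.97990) → ×s → (1.03202,-4.69045) → (1.03,-4.69)
v4: (4.5,0) → rotate → (4.11989,1.81011) → ×s → (3.88042,1.70490) → (3.88,1.70)
v5: (4,1) → rotate → (3.25988,2.52452) → ×s → (3.07040,2.37778) → (3.07,2.38)
v6: (0.5,4.5) → rotate → (-1.35235,4.32101) → ×s → (-1.27374,4.06985) → (-1.27,4.07)
v7: (-3.5,2) → rotate → (-4.00885,0.42320) → ×s → (-3.77584,0.39860) → (-3.78,0.40)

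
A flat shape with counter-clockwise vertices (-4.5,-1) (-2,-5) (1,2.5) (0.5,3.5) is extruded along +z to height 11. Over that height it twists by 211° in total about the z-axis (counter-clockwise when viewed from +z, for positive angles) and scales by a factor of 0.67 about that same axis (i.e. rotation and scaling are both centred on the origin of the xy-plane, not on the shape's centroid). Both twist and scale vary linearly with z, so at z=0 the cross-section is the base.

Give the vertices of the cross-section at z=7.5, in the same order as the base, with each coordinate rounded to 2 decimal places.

t = z/height = 7.5/11 = 0.681818
s = 1 + (scale-1)·z/height = 1 + (0.67-1)·7.5/11 = 0.775000
θ = twist·z/height = 211°·7.5/11 = 143.8636° = 2.510894 rad
cos θ = -0.807616, sin θ = 0.589709 (intermediates below are computed at full precision and shown rounded to 5 d.p.)
v1: (-4.5,-1) → rotate → (4.22398,-1.84607) → ×s → (3.27358,-1.43071) → (3.27,-1.43)
v2: (-2,-5) → rotate → (4.56378,2.85866) → ×s → (3.53693,2.21546) → (3.54,2.22)
v3: (1,2.5) → rotate → (-2.28189,-1.42933) → ×s → (-1.76846,-1.10773) → (-1.77,-1.11)
v4: (0.5,3.5) → rotate → (-2.46779,-2.53180) → ×s → (-1.91254,-1.96215) → (-1.91,-1.96)

Cross-section at z=7.5: (3.27,-1.43) (3.54,2.22) (-1.77,-1.11) (-1.91,-1.96)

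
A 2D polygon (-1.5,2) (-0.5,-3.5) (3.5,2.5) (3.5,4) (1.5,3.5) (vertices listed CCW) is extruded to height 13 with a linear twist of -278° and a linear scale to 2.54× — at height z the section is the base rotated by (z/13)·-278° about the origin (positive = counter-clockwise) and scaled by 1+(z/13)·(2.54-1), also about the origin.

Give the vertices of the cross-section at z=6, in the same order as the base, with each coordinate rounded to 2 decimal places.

t = z/height = 6/13 = 0.461538
s = 1 + (scale-1)·z/height = 1 + (2.54-1)·6/13 = 1.710769
θ = twist·z/height = -278°·6/13 = -128.3077° = -2.239392 rad
cos θ = -0.619884, sin θ = -0.784693 (intermediates below are computed at full precision and shown rounded to 5 d.p.)
v1: (-1.5,2) → rotate → (2.49921,-0.06273) → ×s → (4.27558,-0.10731) → (4.28,-0.11)
v2: (-0.5,-3.5) → rotate → (-2.43648,2.56194) → ×s → (-4.16826,4.38289) → (-4.17,4.38)
v3: (3.5,2.5) → rotate → (-0.20786,-4.29614) → ×s → (-0.35560,-7.34970) → (-0.36,-7.35)
v4: (3.5,4) → rotate → (0.96918,-5.22596) → ×s → (1.65804,-8.94042) → (1.66,-8.94)
v5: (1.5,3.5) → rotate → (1.81660,-3.34664) → ×s → (3.10778,-5.72532) → (3.11,-5.73)

Cross-section at z=6: (4.28,-0.11) (-4.17,4.38) (-0.36,-7.35) (1.66,-8.94) (3.11,-5.73)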